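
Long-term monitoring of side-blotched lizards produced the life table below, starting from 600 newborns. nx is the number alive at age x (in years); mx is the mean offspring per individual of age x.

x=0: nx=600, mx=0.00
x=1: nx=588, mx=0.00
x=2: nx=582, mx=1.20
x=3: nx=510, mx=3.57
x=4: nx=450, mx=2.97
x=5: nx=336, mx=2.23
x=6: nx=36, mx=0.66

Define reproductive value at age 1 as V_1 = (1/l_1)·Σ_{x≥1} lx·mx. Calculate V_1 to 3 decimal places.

7.872

lx = nx/n0 = nx/600: 1, 0.98, 0.97, 0.85, 0.75, 0.56, 0.06
lx·mx for x ≥ 1: 0, 1.164, 3.0345, 2.2275, 1.2488, 0.0396 → sum = 7.7144
V_1 = 7.7144 / l_1 = 7.7144 / 0.98 = 7.871837… → 7.872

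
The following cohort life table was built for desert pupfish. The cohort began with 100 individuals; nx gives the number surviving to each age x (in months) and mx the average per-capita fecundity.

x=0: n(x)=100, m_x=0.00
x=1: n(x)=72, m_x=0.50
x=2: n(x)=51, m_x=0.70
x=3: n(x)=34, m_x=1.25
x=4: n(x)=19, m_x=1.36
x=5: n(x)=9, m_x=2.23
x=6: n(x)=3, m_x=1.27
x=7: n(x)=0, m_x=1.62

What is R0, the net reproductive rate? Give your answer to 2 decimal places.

lx = nx/n0 = nx/100: 1, 0.72, 0.51, 0.34, 0.19, 0.09, 0.03, 0
lx·mx by age: 0, 0.36, 0.357, 0.425, 0.2584, 0.2007, 0.0381, 0
R0 = Σ lx·mx = 1.6392 → 1.64

1.64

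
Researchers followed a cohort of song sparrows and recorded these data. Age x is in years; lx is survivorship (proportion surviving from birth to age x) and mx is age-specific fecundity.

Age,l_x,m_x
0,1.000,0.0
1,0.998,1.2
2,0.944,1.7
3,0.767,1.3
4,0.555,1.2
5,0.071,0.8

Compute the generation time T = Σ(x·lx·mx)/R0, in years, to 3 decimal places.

2.288

lx·mx: 0, 1.1976, 1.6048, 0.9971, 0.666, 0.0568 → R0 = 4.5223
x·lx·mx: 0, 1.1976, 3.2096, 2.9913, 2.664, 0.284 → Σ = 10.3465
T = 10.3465 / 4.5223 = 2.287884… → 2.288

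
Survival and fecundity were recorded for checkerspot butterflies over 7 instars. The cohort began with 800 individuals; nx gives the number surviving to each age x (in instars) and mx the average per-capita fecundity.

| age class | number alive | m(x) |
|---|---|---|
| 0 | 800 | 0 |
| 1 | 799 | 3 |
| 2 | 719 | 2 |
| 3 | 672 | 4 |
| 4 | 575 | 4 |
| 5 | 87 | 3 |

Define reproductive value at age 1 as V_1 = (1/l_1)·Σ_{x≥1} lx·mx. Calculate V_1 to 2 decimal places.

lx = nx/n0 = nx/800: 1, 0.99875, 0.89875, 0.84, 0.71875, 0.10875
lx·mx for x ≥ 1: 2.99625, 1.7975, 3.36, 2.875, 0.32625 → sum = 11.355
V_1 = 11.355 / l_1 = 11.355 / 0.99875 = 11.369212… → 11.37

11.37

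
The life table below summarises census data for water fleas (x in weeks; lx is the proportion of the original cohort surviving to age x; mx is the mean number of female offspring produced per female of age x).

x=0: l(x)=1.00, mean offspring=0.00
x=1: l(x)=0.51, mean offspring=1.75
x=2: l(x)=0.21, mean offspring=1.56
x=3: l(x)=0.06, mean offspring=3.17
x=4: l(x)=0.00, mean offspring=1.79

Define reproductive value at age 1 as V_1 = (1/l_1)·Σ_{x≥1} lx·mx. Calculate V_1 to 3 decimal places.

2.765

lx·mx for x ≥ 1: 0.8925, 0.3276, 0.1902, 0 → sum = 1.4103
V_1 = 1.4103 / l_1 = 1.4103 / 0.51 = 2.765294… → 2.765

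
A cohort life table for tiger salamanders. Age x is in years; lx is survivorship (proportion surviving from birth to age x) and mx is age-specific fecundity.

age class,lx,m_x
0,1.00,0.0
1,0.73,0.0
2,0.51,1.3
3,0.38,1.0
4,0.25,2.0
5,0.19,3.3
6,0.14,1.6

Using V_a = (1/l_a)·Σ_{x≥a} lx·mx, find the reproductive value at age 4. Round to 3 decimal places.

lx·mx for x ≥ 4: 0.5, 0.627, 0.224 → sum = 1.351
V_4 = 1.351 / l_4 = 1.351 / 0.25 = 5.404 → 5.404

5.404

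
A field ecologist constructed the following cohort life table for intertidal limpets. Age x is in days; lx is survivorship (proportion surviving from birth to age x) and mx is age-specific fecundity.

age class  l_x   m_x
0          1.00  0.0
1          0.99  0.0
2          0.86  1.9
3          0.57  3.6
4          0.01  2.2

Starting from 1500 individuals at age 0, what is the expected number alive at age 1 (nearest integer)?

1485

Expected survivors = N0 · l_1 = 1500 × 0.99 = 1485 → 1485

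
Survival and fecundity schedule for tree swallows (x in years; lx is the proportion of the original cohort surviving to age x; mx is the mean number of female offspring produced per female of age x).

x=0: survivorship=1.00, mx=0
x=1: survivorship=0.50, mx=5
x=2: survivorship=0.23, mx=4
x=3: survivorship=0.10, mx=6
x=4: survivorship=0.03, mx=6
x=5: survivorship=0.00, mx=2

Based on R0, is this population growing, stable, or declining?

R0 = Σ lx·mx = 0 + 2.5 + 0.92 + 0.6 + 0.18 + 0 = 4.2
R0 > 1, so the population is growing.

growing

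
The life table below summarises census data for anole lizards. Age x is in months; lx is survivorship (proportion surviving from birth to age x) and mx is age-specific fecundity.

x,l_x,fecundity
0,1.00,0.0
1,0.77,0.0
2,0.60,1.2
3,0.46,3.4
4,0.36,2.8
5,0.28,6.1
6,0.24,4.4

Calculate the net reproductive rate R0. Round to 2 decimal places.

lx·mx by age: 0, 0, 0.72, 1.564, 1.008, 1.708, 1.056
R0 = Σ lx·mx = 6.056 → 6.06

6.06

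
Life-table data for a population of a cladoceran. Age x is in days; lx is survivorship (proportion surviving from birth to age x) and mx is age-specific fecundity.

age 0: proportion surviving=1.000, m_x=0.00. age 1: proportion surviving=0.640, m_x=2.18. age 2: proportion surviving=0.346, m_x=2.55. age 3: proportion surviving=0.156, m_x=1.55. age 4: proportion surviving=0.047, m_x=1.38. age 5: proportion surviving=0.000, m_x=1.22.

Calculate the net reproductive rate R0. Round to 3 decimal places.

2.584

lx·mx by age: 0, 1.3952, 0.8823, 0.2418, 0.06486, 0
R0 = Σ lx·mx = 2.58416 → 2.584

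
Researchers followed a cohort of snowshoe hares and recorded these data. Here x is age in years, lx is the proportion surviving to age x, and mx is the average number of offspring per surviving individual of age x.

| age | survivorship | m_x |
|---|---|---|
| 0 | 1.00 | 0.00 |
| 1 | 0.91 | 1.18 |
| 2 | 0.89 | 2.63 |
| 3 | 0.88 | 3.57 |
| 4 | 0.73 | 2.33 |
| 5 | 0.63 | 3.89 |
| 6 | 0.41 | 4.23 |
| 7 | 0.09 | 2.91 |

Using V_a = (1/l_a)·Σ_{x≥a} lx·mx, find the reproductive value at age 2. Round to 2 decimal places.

lx·mx for x ≥ 2: 2.3407, 3.1416, 1.7009, 2.4507, 1.7343, 0.2619 → sum = 11.6301
V_2 = 11.6301 / l_2 = 11.6301 / 0.89 = 13.067528… → 13.07

13.07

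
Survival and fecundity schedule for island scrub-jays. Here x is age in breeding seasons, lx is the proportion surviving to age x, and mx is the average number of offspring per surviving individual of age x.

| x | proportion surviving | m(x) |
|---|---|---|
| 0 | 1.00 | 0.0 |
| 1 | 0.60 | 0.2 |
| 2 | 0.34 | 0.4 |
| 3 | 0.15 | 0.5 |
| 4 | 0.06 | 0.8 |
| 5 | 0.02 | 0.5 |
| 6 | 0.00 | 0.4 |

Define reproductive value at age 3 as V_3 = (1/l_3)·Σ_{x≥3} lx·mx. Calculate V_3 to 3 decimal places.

0.887

lx·mx for x ≥ 3: 0.075, 0.048, 0.01, 0 → sum = 0.133
V_3 = 0.133 / l_3 = 0.133 / 0.15 = 0.886667… → 0.887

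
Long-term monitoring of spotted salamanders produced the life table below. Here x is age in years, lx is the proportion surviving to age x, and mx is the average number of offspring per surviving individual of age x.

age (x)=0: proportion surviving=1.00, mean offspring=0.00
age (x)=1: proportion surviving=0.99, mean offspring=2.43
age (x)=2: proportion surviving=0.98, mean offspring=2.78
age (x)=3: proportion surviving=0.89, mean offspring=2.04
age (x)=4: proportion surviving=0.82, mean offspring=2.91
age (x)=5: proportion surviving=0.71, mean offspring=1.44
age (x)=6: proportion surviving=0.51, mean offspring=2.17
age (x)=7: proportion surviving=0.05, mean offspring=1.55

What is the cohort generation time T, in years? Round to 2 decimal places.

lx·mx: 0, 2.4057, 2.7244, 1.8156, 2.3862, 1.0224, 1.1067, 0.0775 → R0 = 11.5385
x·lx·mx: 0, 2.4057, 5.4488, 5.4468, 9.5448, 5.112, 6.6402, 0.5425 → Σ = 35.1408
T = 35.1408 / 11.5385 = 3.045526… → 3.05

3.05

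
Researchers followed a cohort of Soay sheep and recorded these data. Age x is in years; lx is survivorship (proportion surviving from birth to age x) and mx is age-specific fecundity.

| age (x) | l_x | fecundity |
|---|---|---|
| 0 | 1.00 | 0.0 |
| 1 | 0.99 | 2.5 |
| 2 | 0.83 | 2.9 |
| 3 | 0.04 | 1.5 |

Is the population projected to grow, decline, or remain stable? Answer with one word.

R0 = Σ lx·mx = 0 + 2.475 + 2.407 + 0.06 = 4.942
R0 > 1, so the population is growing.

growing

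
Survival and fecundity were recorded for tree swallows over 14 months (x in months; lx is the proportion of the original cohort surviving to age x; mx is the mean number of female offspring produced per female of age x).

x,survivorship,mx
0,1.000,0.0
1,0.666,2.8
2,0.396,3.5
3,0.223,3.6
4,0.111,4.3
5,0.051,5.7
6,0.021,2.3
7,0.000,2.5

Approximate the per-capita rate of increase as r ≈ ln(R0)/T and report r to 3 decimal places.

R0 = Σ lx·mx = 0 + 1.8648 + 1.386 + 0.8028 + 0.4773 + 0.2907 + 0.0483 + 0 = 4.8699
Σ x·lx·mx = 10.6977; T = 10.6977/4.8699 = 2.1967…
r ≈ ln(R0)/T = ln(4.8699)/2.1967… = 0.72066… → 0.721

0.721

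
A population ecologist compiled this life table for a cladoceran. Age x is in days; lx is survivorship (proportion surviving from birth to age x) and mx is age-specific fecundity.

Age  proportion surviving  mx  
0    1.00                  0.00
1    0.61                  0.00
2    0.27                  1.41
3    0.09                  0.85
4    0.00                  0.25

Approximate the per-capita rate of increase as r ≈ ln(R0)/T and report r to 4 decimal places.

R0 = Σ lx·mx = 0 + 0 + 0.3807 + 0.0765 + 0 = 0.4572
Σ x·lx·mx = 0.9909; T = 0.9909/0.4572 = 2.16732…
r ≈ ln(R0)/T = ln(0.4572)/2.16732… = -0.361106… → -0.3611

-0.3611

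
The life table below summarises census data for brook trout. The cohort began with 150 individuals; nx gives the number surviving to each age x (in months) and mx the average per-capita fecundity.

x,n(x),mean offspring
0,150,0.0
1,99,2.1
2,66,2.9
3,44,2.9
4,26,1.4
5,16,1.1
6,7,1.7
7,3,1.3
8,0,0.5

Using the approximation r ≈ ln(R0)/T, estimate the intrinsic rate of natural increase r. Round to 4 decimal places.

0.6310

lx = nx/n0 = nx/150: 1, 0.66, 0.44, 0.29333…, 0.17333…, 0.10667…, 0.04667…, 0.02, 0
R0 = Σ lx·mx = 0 + 1.386 + 1.276 + 0.85067… + 0.24267… + 0.11733… + 0.07933… + 0.026 + 0 = 3.978…
Σ x·lx·mx = 8.705333…; T = 8.705333…/3.978… = 2.18837…
r ≈ ln(R0)/T = ln(3.978…)/2.18837… = 0.630963… → 0.6310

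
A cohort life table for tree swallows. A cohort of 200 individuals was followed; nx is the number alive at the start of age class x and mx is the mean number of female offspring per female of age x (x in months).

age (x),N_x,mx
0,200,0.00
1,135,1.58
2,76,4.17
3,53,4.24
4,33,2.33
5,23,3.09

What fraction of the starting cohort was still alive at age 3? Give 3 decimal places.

0.265

l_3 = n_3/n_0 = 53/200 = 0.265 → 0.265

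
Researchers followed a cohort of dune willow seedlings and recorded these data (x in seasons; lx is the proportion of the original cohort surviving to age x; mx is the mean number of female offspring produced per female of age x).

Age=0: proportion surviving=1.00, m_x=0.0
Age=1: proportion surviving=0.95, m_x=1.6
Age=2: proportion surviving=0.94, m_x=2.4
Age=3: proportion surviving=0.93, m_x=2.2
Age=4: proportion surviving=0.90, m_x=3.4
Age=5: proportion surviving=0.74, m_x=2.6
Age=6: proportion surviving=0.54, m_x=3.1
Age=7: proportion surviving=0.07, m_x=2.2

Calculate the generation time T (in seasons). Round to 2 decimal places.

3.57

lx·mx: 0, 1.52, 2.256, 2.046, 3.06, 1.924, 1.674, 0.154 → R0 = 12.634
x·lx·mx: 0, 1.52, 4.512, 6.138, 12.24, 9.62, 10.044, 1.078 → Σ = 45.152
T = 45.152 / 12.634 = 3.573848… → 3.57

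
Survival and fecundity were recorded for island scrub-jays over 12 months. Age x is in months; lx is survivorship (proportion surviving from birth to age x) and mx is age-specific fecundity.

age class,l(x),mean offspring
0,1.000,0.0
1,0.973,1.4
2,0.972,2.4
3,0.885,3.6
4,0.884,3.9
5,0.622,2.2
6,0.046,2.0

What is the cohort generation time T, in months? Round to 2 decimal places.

lx·mx: 0, 1.3622, 2.3328, 3.186, 3.4476, 1.3684, 0.092 → R0 = 11.789
x·lx·mx: 0, 1.3622, 4.6656, 9.558, 13.7904, 6.842, 0.552 → Σ = 36.7702
T = 36.7702 / 11.789 = 3.119026… → 3.12

3.12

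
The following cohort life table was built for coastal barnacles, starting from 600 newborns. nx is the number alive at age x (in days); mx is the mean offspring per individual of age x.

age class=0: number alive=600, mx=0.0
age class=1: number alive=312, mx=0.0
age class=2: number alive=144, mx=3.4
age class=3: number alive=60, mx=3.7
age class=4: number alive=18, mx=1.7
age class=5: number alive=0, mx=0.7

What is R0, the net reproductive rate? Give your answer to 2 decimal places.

lx = nx/n0 = nx/600: 1, 0.52, 0.24, 0.1, 0.03, 0
lx·mx by age: 0, 0, 0.816, 0.37, 0.051, 0
R0 = Σ lx·mx = 1.237 → 1.24

1.24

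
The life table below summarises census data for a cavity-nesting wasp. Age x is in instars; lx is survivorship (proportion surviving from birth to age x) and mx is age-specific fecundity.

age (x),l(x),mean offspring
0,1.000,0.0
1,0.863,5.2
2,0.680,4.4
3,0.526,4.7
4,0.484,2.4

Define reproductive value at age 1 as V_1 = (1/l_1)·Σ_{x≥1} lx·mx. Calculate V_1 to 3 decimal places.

12.878

lx·mx for x ≥ 1: 4.4876, 2.992, 2.4722, 1.1616 → sum = 11.1134
V_1 = 11.1134 / l_1 = 11.1134 / 0.863 = 12.877636… → 12.878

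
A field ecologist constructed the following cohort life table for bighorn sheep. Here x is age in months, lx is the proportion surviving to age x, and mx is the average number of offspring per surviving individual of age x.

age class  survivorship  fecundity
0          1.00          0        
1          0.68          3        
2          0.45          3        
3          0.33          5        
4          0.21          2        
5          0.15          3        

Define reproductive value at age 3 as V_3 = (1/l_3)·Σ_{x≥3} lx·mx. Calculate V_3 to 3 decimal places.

7.636

lx·mx for x ≥ 3: 1.65, 0.42, 0.45 → sum = 2.52
V_3 = 2.52 / l_3 = 2.52 / 0.33 = 7.636364… → 7.636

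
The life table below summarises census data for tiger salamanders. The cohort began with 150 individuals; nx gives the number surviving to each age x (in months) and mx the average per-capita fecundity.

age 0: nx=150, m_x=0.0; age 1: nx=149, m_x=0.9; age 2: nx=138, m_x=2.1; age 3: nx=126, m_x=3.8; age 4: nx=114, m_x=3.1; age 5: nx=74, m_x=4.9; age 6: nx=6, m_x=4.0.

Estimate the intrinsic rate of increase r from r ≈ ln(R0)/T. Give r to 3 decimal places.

0.712

lx = nx/n0 = nx/150: 1, 0.99333…, 0.92, 0.84, 0.76, 0.49333…, 0.04
R0 = Σ lx·mx = 0 + 0.894… + 1.932 + 3.192 + 2.356 + 2.41733… + 0.16 = 10.951333…
Σ x·lx·mx = 36.804667…; T = 36.804667…/10.951333… = 3.36075…
r ≈ ln(R0)/T = ln(10.951333…)/3.36075… = 0.71218… → 0.712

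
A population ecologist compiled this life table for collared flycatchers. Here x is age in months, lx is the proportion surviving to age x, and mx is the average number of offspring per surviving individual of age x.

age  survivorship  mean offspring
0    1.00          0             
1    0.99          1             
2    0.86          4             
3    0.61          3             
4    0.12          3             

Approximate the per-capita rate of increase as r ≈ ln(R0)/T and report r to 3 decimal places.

R0 = Σ lx·mx = 0 + 0.99 + 3.44 + 1.83 + 0.36 = 6.62
Σ x·lx·mx = 14.8; T = 14.8/6.62 = 2.23565…
r ≈ ln(R0)/T = ln(6.62)/2.23565… = 0.84543… → 0.845

0.845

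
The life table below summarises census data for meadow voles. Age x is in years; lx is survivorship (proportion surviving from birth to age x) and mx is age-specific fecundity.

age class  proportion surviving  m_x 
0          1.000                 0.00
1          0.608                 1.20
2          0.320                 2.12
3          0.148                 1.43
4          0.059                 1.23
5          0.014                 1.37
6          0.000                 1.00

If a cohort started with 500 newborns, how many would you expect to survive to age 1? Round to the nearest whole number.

Expected survivors = N0 · l_1 = 500 × 0.608 = 304 → 304

304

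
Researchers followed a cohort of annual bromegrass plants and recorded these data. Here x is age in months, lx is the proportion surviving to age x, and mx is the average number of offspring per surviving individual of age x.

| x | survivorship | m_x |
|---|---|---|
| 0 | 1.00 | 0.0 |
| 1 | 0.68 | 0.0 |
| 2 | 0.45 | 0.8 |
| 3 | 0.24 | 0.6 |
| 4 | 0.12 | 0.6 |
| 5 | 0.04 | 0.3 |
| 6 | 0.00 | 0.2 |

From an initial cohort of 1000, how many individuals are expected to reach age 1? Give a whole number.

Expected survivors = N0 · l_1 = 1000 × 0.68 = 680 → 680

680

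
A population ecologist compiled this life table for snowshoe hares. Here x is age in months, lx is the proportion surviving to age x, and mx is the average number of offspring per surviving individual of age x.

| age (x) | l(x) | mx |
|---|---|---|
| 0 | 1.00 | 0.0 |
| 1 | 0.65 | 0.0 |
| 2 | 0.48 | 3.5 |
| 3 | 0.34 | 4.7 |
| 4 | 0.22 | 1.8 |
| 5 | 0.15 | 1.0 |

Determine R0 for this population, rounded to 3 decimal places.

3.824

lx·mx by age: 0, 0, 1.68, 1.598, 0.396, 0.15
R0 = Σ lx·mx = 3.824 → 3.824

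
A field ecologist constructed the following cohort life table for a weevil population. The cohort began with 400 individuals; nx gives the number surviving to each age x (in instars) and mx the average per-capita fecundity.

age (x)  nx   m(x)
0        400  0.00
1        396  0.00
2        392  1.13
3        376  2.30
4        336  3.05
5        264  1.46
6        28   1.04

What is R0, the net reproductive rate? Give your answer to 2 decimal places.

lx = nx/n0 = nx/400: 1, 0.99, 0.98, 0.94, 0.84, 0.66, 0.07
lx·mx by age: 0, 0, 1.1074, 2.162, 2.562, 0.9636, 0.0728
R0 = Σ lx·mx = 6.8678 → 6.87

6.87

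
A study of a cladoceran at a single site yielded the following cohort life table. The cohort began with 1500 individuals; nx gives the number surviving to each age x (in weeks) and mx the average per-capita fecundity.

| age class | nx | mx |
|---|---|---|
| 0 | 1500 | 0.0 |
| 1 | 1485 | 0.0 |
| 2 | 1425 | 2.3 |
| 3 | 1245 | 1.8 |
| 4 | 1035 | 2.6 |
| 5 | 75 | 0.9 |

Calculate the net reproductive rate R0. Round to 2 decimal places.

5.52

lx = nx/n0 = nx/1500: 1, 0.99, 0.95, 0.83, 0.69, 0.05
lx·mx by age: 0, 0, 2.185, 1.494, 1.794, 0.045
R0 = Σ lx·mx = 5.518 → 5.52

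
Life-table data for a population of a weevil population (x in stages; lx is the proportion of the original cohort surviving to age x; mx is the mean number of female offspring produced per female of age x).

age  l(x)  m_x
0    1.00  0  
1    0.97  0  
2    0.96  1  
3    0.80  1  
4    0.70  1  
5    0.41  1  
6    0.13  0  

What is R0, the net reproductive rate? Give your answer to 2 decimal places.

lx·mx by age: 0, 0, 0.96, 0.8, 0.7, 0.41, 0
R0 = Σ lx·mx = 2.87 → 2.87

2.87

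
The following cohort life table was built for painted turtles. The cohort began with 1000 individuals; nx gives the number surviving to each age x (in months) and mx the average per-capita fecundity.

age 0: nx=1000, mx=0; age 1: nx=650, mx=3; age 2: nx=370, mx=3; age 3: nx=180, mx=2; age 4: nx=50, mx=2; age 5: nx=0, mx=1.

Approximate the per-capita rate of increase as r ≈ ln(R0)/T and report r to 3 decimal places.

0.784

lx = nx/n0 = nx/1000: 1, 0.65, 0.37, 0.18, 0.05, 0
R0 = Σ lx·mx = 0 + 1.95 + 1.11 + 0.36 + 0.1 + 0 = 3.52
Σ x·lx·mx = 5.65; T = 5.65/3.52 = 1.60511…
r ≈ ln(R0)/T = ln(3.52)/1.60511… = 0.78403… → 0.784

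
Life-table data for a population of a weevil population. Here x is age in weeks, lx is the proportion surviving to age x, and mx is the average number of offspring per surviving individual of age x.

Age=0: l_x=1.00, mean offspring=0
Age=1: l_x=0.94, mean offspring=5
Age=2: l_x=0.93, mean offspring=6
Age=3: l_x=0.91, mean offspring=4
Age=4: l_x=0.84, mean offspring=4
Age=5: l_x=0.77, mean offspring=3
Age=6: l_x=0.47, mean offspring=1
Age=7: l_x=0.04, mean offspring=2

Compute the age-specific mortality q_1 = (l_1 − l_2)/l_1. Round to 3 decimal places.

0.011

q_1 = (l_1 − l_2) / l_1 = (0.94 − 0.93) / 0.94
     = 0.01 / 0.94 = 0.010638… → 0.011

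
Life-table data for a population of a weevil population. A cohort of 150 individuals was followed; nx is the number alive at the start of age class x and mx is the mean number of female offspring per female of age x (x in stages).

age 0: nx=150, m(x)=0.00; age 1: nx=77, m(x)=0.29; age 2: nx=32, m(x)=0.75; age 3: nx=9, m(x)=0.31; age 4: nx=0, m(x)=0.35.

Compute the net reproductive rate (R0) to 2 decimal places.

0.33

lx = nx/n0 = nx/150: 1, 0.51333…, 0.21333…, 0.06, 0
lx·mx by age: 0, 0.148867…, 0.16…, 0.0186, 0
R0 = Σ lx·mx = 0.327467… → 0.33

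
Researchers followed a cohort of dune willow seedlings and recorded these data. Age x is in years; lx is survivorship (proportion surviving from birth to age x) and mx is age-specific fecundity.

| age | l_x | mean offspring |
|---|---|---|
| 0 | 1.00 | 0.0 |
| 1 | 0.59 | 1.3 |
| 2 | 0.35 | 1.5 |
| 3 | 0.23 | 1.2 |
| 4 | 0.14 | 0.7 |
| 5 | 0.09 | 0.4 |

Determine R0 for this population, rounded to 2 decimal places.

1.70

lx·mx by age: 0, 0.767, 0.525, 0.276, 0.098, 0.036
R0 = Σ lx·mx = 1.702 → 1.70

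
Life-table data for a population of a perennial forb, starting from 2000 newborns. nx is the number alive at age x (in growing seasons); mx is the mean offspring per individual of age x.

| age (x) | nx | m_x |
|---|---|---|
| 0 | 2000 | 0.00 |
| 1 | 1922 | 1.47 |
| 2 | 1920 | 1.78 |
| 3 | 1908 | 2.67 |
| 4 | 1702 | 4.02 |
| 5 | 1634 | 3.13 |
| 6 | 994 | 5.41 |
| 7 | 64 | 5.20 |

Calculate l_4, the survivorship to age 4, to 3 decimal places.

l_4 = n_4/n_0 = 1702/2000 = 0.851 → 0.851

0.851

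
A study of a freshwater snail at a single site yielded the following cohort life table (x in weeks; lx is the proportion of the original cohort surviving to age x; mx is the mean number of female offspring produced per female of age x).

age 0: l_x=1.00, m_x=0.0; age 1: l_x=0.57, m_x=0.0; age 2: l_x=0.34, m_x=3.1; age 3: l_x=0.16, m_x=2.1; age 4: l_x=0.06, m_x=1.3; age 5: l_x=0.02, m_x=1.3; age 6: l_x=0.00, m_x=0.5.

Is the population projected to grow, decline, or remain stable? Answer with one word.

growing

R0 = Σ lx·mx = 0 + 0 + 1.054 + 0.336 + 0.078 + 0.026 + 0 = 1.494
R0 > 1, so the population is growing.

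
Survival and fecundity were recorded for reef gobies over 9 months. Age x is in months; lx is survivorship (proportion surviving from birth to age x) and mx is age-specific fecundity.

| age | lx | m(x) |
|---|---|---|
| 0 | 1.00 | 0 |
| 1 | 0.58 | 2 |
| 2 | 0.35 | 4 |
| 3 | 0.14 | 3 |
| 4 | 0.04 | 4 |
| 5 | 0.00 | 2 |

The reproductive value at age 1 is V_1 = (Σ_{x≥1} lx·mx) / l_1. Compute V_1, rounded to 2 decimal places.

lx·mx for x ≥ 1: 1.16, 1.4, 0.42, 0.16, 0 → sum = 3.14
V_1 = 3.14 / l_1 = 3.14 / 0.58 = 5.413793… → 5.41

5.41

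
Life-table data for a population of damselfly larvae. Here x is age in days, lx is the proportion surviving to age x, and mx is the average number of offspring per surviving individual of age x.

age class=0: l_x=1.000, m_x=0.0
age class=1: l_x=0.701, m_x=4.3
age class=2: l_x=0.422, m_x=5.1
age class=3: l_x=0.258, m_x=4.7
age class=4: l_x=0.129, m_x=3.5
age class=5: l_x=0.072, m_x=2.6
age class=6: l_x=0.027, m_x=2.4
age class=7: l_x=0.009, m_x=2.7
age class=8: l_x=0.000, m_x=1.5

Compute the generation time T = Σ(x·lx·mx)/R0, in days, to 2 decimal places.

lx·mx: 0, 3.0143, 2.1522, 1.2126, 0.4515, 0.1872, 0.0648, 0.0243, 0 → R0 = 7.1069
x·lx·mx: 0, 3.0143, 4.3044, 3.6378, 1.806, 0.936, 0.3888, 0.1701, 0 → Σ = 14.2574
T = 14.2574 / 7.1069 = 2.006135… → 2.01

2.01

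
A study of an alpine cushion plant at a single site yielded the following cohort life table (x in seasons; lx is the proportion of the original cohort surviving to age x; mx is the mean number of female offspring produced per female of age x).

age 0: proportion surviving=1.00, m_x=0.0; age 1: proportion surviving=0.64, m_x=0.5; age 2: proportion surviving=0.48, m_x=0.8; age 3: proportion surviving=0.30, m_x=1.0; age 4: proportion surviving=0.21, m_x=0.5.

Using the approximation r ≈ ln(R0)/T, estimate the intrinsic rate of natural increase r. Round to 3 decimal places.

R0 = Σ lx·mx = 0 + 0.32 + 0.384 + 0.3 + 0.105 = 1.109
Σ x·lx·mx = 2.408; T = 2.408/1.109 = 2.17133…
r ≈ ln(R0)/T = ln(1.109)/2.17133… = 0.04765… → 0.048

0.048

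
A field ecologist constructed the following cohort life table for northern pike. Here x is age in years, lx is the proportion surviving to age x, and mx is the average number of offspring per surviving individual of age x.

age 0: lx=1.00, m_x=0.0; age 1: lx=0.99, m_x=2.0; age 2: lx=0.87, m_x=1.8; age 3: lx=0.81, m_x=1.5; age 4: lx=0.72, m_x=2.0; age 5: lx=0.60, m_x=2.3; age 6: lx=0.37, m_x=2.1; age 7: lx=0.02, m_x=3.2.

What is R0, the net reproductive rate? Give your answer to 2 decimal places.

8.42

lx·mx by age: 0, 1.98, 1.566, 1.215, 1.44, 1.38, 0.777, 0.064
R0 = Σ lx·mx = 8.422 → 8.42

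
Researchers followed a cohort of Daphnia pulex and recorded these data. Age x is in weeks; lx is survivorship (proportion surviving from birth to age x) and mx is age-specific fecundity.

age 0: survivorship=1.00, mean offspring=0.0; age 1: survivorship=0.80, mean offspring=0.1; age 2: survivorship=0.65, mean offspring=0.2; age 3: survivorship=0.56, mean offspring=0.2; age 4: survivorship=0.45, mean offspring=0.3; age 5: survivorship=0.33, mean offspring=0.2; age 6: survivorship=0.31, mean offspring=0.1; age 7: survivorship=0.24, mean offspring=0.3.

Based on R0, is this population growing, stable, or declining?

R0 = Σ lx·mx = 0 + 0.08 + 0.13 + 0.112 + 0.135 + 0.066 + 0.031 + 0.072 = 0.626
R0 < 1, so the population is declining.

declining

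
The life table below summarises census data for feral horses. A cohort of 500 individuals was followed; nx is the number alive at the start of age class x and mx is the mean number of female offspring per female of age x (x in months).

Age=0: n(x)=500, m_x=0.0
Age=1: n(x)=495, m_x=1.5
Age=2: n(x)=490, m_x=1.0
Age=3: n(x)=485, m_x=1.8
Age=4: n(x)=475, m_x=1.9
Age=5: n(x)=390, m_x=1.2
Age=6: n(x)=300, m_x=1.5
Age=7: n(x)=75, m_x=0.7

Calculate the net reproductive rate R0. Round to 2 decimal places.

7.96

lx = nx/n0 = nx/500: 1, 0.99, 0.98, 0.97, 0.95, 0.78, 0.6, 0.15
lx·mx by age: 0, 1.485, 0.98, 1.746, 1.805, 0.936, 0.9, 0.105
R0 = Σ lx·mx = 7.957 → 7.96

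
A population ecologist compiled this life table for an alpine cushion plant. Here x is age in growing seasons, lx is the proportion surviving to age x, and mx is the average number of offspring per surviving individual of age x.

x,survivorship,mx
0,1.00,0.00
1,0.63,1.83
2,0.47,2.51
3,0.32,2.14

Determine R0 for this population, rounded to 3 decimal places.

lx·mx by age: 0, 1.1529, 1.1797, 0.6848
R0 = Σ lx·mx = 3.0174 → 3.017

3.017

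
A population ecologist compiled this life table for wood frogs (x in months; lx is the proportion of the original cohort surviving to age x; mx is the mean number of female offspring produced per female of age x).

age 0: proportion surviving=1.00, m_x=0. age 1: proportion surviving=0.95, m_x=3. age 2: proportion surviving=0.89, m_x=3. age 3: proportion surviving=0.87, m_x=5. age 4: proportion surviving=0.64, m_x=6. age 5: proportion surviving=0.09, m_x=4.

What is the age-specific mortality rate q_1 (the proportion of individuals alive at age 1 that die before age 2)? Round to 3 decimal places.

0.063

q_1 = (l_1 − l_2) / l_1 = (0.95 − 0.89) / 0.95
     = 0.06 / 0.95 = 0.063158… → 0.063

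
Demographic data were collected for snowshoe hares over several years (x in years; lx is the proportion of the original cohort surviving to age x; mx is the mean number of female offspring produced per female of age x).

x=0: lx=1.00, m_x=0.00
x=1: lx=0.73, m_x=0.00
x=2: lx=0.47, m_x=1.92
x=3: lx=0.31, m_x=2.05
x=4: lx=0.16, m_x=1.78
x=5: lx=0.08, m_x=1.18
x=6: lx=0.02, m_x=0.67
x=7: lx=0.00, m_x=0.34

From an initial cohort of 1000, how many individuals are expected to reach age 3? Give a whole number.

Expected survivors = N0 · l_3 = 1000 × 0.31 = 310 → 310

310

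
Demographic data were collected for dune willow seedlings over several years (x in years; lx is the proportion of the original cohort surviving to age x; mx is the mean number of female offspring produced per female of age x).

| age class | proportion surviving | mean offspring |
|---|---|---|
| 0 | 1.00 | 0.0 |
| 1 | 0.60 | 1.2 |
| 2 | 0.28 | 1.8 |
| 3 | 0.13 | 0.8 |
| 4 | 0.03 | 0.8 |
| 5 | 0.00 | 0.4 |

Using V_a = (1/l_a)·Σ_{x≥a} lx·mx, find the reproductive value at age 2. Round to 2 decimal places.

lx·mx for x ≥ 2: 0.504, 0.104, 0.024, 0 → sum = 0.632
V_2 = 0.632 / l_2 = 0.632 / 0.28 = 2.257143… → 2.26

2.26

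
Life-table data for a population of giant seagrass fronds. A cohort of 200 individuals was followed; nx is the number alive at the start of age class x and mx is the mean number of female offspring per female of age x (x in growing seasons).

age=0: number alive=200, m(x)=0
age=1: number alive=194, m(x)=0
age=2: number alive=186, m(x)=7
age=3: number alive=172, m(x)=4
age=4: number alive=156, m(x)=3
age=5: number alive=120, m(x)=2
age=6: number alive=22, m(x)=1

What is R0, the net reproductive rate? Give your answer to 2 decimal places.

lx = nx/n0 = nx/200: 1, 0.97, 0.93, 0.86, 0.78, 0.6, 0.11
lx·mx by age: 0, 0, 6.51, 3.44, 2.34, 1.2, 0.11
R0 = Σ lx·mx = 13.6 → 13.60

13.60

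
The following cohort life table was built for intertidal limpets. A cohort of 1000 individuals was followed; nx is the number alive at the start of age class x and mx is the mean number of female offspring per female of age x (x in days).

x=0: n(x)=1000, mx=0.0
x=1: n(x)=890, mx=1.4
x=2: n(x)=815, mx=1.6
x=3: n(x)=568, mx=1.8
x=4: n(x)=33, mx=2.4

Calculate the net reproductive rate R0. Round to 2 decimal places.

3.65

lx = nx/n0 = nx/1000: 1, 0.89, 0.815, 0.568, 0.033
lx·mx by age: 0, 1.246, 1.304, 1.0224, 0.0792
R0 = Σ lx·mx = 3.6516 → 3.65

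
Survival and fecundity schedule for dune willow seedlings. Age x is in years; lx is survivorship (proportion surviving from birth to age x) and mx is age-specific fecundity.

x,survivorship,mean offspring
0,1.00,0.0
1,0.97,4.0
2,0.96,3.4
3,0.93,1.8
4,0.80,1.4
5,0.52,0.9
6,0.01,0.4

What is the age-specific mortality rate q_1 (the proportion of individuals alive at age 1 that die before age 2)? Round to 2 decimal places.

q_1 = (l_1 − l_2) / l_1 = (0.97 − 0.96) / 0.97
     = 0.01 / 0.97 = 0.010309… → 0.01

0.01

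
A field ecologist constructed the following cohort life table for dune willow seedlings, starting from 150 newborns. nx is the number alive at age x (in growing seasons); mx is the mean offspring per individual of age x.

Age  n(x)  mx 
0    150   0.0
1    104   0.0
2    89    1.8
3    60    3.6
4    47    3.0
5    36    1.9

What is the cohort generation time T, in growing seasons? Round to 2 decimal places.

lx = nx/n0 = nx/150: 1, 0.69333…, 0.59333…, 0.4, 0.31333…, 0.24
lx·mx: 0, 0, 1.068…, 1.44, 0.94…, 0.456 → R0 = 3.904…
x·lx·mx: 0, 0, 2.136…, 4.32, 3.76…, 2.28 → Σ = 12.496…
T = 12.496… / 3.904… = 3.20082… → 3.20

3.20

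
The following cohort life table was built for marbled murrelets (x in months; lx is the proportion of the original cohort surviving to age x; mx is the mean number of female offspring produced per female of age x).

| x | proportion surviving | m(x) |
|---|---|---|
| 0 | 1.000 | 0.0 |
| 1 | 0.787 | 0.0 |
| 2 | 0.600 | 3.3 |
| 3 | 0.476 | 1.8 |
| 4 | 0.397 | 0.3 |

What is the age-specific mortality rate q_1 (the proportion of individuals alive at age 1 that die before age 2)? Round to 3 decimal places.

q_1 = (l_1 − l_2) / l_1 = (0.787 − 0.6) / 0.787
     = 0.187 / 0.787 = 0.237611… → 0.238

0.238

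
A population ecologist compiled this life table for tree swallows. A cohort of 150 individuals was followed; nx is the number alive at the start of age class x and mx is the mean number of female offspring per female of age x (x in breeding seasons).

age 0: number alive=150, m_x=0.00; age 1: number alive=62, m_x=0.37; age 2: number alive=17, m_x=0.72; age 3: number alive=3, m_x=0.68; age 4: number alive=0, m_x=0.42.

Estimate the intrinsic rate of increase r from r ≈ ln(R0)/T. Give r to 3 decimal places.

-0.969

lx = nx/n0 = nx/150: 1, 0.41333…, 0.11333…, 0.02, 0
R0 = Σ lx·mx = 0 + 0.15293… + 0.0816… + 0.0136 + 0 = 0.248133…
Σ x·lx·mx = 0.356933…; T = 0.356933…/0.248133… = 1.43847…
r ≈ ln(R0)/T = ln(0.248133…)/1.43847… = -0.96894… → -0.969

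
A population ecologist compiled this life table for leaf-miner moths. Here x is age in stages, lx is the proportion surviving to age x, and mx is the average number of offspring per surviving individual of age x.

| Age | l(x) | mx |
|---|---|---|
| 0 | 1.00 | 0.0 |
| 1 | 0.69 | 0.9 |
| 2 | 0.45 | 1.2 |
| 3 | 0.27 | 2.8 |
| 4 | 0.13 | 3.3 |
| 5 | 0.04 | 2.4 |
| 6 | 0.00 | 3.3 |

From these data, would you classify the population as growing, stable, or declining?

R0 = Σ lx·mx = 0 + 0.621 + 0.54 + 0.756 + 0.429 + 0.096 + 0 = 2.442
R0 > 1, so the population is growing.

growing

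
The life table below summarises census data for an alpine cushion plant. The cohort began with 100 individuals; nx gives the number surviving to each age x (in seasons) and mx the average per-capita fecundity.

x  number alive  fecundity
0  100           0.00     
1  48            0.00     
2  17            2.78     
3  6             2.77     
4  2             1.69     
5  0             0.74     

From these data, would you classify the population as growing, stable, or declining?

lx = nx/n0 = nx/100: 1, 0.48, 0.17, 0.06, 0.02, 0
R0 = Σ lx·mx = 0 + 0 + 0.4726 + 0.1662 + 0.0338 + 0 = 0.6726
R0 < 1, so the population is declining.

declining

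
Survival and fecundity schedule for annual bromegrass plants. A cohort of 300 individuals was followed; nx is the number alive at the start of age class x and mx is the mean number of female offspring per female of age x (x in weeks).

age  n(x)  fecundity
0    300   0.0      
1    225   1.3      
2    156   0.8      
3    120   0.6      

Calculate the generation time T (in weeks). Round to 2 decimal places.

lx = nx/n0 = nx/300: 1, 0.75, 0.52, 0.4
lx·mx: 0, 0.975, 0.416, 0.24 → R0 = 1.631
x·lx·mx: 0, 0.975, 0.832, 0.72 → Σ = 2.527
T = 2.527 / 1.631 = 1.549356… → 1.55

1.55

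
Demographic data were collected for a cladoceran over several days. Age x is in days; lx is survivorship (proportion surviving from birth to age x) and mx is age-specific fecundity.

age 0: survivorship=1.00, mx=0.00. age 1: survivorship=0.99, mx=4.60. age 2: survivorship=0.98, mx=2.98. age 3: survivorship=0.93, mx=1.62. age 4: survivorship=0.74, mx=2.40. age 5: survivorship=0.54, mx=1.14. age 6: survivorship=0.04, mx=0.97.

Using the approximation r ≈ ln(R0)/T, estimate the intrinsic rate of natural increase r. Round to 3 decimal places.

1.097

R0 = Σ lx·mx = 0 + 4.554 + 2.9204 + 1.5066 + 1.776 + 0.6156 + 0.0388 = 11.4114
Σ x·lx·mx = 25.3294; T = 25.3294/11.4114 = 2.21966…
r ≈ ln(R0)/T = ln(11.4114)/2.21966… = 1.09684… → 1.097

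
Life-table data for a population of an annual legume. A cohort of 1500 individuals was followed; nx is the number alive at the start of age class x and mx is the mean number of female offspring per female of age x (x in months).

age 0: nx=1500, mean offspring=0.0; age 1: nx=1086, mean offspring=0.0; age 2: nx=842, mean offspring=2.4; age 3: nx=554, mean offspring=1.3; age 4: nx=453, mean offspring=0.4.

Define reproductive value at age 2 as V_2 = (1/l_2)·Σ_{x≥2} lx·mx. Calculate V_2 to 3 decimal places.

3.471

lx = nx/n0 = nx/1500: 1, 0.724, 0.56133…, 0.36933…, 0.302
lx·mx for x ≥ 2: 1.3472…, 0.480133…, 0.1208 → sum = 1.948133…
V_2 = 1.948133… / l_2 = 1.948133… / 0.561333… = 3.470546… → 3.471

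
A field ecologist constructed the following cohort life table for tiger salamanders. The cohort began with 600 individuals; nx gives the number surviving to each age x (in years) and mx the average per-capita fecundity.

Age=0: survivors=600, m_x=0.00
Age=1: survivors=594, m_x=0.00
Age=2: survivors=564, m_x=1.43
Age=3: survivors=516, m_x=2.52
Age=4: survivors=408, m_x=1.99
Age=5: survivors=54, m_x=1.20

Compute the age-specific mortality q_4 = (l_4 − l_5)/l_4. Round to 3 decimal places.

lx = nx/n0 = nx/600: 1, 0.99, 0.94, 0.86, 0.68, 0.09
q_4 = (l_4 − l_5) / l_4 = (0.68 − 0.09) / 0.68
     = 0.59 / 0.68 = 0.867647… → 0.868

0.868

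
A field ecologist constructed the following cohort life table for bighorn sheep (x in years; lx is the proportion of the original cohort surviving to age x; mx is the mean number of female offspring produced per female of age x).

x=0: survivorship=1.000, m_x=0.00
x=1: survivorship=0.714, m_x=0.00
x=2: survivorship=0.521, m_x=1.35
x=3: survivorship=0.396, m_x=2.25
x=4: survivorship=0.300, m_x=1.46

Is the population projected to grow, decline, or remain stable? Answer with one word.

growing

R0 = Σ lx·mx = 0 + 0 + 0.70335 + 0.891 + 0.438 = 2.03235
R0 > 1, so the population is growing.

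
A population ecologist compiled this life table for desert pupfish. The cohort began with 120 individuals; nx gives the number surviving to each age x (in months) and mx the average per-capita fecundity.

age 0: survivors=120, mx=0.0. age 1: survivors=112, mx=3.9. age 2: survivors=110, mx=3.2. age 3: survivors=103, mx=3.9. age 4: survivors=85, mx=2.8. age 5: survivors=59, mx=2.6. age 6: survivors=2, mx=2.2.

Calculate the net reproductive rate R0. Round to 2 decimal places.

lx = nx/n0 = nx/120: 1, 0.93333…, 0.91667…, 0.85833…, 0.70833…, 0.49167…, 0.01667…
lx·mx by age: 0, 3.64…, 2.933333…, 3.3475…, 1.983333…, 1.278333…, 0.036667…
R0 = Σ lx·mx = 13.219167… → 13.22

13.22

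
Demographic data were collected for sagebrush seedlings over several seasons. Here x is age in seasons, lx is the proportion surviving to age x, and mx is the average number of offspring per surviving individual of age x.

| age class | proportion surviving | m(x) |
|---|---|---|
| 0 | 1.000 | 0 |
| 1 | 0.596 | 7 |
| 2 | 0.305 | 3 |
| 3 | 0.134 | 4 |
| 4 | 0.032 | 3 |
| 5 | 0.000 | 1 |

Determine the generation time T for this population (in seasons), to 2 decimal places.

1.40

lx·mx: 0, 4.172, 0.915, 0.536, 0.096, 0 → R0 = 5.719
x·lx·mx: 0, 4.172, 1.83, 1.608, 0.384, 0 → Σ = 7.994
T = 7.994 / 5.719 = 1.397797… → 1.40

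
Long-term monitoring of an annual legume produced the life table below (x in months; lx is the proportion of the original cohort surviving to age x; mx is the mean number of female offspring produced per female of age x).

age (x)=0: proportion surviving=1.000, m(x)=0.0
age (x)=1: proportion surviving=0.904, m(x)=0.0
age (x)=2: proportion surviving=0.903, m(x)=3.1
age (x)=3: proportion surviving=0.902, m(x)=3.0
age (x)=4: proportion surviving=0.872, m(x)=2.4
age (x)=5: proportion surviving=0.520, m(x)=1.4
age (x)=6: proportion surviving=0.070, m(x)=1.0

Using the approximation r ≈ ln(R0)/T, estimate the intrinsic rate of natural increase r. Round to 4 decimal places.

R0 = Σ lx·mx = 0 + 0 + 2.7993 + 2.706 + 2.0928 + 0.728 + 0.07 = 8.3961
Σ x·lx·mx = 26.1478; T = 26.1478/8.3961 = 3.11428…
r ≈ ln(R0)/T = ln(8.3961)/3.11428… = 0.683229… → 0.6832

0.6832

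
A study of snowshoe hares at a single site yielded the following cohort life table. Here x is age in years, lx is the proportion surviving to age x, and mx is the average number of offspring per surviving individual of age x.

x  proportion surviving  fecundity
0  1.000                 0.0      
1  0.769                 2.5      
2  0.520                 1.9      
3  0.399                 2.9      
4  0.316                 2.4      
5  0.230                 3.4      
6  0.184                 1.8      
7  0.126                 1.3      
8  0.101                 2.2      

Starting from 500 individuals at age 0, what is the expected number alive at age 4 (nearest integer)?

Expected survivors = N0 · l_4 = 500 × 0.316 = 158 → 158

158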